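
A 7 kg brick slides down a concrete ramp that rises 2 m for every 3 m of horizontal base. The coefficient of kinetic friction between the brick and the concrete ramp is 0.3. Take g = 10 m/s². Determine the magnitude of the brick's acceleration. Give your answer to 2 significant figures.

Resolving the weight along the incline: the component pulling the brick down the slope is mg sin 33.69° = 7 × 10 × 0.5547 = 38.829 N, and the normal force is N = mg cos 33.69° = 7 × 10 × 0.8321 = 58.247 N.
Kinetic friction acts up the slope with magnitude f = μN = 0.3 × 58.247 = 17.474 N.
Net force along the incline is 38.829 − 17.474 = 21.355 N, so a = 21.355 / 7 = 3.0507 m/s².

3.1 m/s²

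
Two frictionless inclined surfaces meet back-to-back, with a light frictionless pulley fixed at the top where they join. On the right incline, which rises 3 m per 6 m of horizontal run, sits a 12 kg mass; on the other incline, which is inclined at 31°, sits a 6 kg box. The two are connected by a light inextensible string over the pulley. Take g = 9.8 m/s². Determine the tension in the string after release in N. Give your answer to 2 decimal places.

Resolve each weight along its own incline: the 12 kg mass has component 12 × 9.8 × sin 26.57° = 52.592 N down its slope, and the 6 kg mass has 6 × 9.8 × sin 31° = 30.284 N down its slope.
The 12 kg side's 52.592 N exceeds the other side's 30.284 N, so that mass slides down and the 6 kg mass slides up. Taking that direction as positive, Newton's second law for the whole system gives 52.592 − 30.284 = (12 + 6) a, so a = 22.308 / 18 = 1.2393 m/s².
For the 6 kg mass (up-slope positive): T − 30.284 = 6 × 1.2393, so T = 37.720 N.

37.72 N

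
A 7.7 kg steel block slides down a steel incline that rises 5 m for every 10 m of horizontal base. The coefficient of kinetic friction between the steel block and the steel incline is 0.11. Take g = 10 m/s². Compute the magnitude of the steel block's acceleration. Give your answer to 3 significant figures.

3.49 m/s²

Resolving the weight along the incline: the component pulling the steel block down the slope is mg sin 26.57° = 7.7 × 10 × 0.4472 = 34.434 N, and the normal force is N = mg cos 26.57° = 7.7 × 10 × 0.8944 = 68.869 N.
Kinetic friction acts up the slope with magnitude f = μN = 0.11 × 68.869 = 7.576 N.
Net force along the incline is 34.434 − 7.576 = 26.858 N, so a = 26.858 / 7.7 = 3.4881 m/s².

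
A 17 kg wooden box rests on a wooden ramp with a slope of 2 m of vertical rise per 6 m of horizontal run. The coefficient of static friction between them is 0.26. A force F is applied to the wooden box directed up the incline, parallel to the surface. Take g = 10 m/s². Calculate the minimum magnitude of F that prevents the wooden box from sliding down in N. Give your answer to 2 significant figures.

The normal force is N = mg cos 18.43° = 161.276 N. With F at its minimum the wooden box is on the verge of sliding down, so static friction is at its maximum μ_s N = 0.26 × 161.276 = 41.932 N and acts up the slope.
Equilibrium along the incline: F + μ_s N = mg sin 18.43°, so F = 53.759 − 41.932 = 11.827 N.

12 N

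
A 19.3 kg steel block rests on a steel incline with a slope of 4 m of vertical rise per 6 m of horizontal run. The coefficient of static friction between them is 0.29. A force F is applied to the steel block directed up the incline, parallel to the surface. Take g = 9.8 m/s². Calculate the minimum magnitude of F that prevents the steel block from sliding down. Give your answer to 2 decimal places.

The normal force is N = mg cos 33.69° = 157.374 N. With F at its minimum the steel block is on the verge of sliding down, so static friction is at its maximum μ_s N = 0.29 × 157.374 = 45.638 N and acts up the slope.
Equilibrium along the incline: F + μ_s N = mg sin 33.69°, so F = 104.916 − 45.638 = 59.278 N.

59.28 N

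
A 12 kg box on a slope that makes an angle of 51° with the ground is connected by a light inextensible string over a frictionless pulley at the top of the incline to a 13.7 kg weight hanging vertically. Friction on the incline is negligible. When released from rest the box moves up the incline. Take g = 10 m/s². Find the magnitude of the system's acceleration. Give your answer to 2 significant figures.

1.7 m/s²

For the box on the incline: the weight component along the slope is m₁g sin 51° = 12 × 10 × 0.7771 = 93.252 N and the normal force is N = m₁g cos 51° = 75.518 N.
Newton's second law for the box (up-slope positive): T − 93.252 = 12 a. For the hanging weight (downward positive): 13.7 × 10 − T = 13.7 a.
Adding the two equations eliminates T: 43.748 = 25.7 a, so a = 1.7023 m/s².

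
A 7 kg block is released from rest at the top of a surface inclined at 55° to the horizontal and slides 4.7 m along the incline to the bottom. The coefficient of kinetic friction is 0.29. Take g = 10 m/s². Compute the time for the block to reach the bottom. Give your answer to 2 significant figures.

1.2 s

The weight component along the incline is mg sin 55° = 57.341 N and the normal force is N = mg cos 55° = 40.150 N.
Friction up the slope is f = μN = 0.29 × 40.150 = 11.643 N, so the net downslope force is 57.341 − 11.643 = 45.698 N and a = 45.698 / 7 = 6.5283 m/s².
Starting from rest, L = ½at², so t = √(2L/a) = √(2 × 4.7 / 6.5283) = 1.2000 s.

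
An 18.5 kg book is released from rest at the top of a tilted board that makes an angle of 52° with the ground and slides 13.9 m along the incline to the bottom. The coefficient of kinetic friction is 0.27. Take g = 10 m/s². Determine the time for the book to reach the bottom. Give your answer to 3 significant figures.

The weight component along the incline is mg sin 52° = 145.782 N and the normal force is N = mg cos 52° = 113.897 N.
Friction up the slope is f = μN = 0.27 × 113.897 = 30.752 N, so the net downslope force is 145.782 − 30.752 = 115.030 N and a = 115.030 / 18.5 = 6.2178 m/s².
Starting from rest, L = ½at², so t = √(2L/a) = √(2 × 13.9 / 6.2178) = 2.1145 s.

2.11 s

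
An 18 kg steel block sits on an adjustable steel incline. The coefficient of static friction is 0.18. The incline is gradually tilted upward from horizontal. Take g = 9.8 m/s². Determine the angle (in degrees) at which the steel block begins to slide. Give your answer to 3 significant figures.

At the threshold of sliding, static friction is at its maximum μ_s N and exactly balances the weight component along the incline: mg sin θ = μ_s mg cos θ.
Hence tan θ = μ_s = 0.18, so θ = arctan(0.18) = 10.2040°.

10.2°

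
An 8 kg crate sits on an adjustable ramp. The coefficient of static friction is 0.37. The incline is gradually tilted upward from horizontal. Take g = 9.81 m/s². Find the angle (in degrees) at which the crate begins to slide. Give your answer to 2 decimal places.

At the threshold of sliding, static friction is at its maximum μ_s N and exactly balances the weight component along the incline: mg sin θ = μ_s mg cos θ.
Hence tan θ = μ_s = 0.37, so θ = arctan(0.37) = 20.3045°.

20.30°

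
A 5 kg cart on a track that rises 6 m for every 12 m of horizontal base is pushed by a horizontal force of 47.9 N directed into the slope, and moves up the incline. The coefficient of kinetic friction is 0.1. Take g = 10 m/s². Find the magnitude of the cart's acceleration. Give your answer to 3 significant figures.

2.77 m/s²

The horizontal push has components F cos 26.57° = 47.9 × 0.8944 = 42.842 N up the incline and F sin 26.57° = 47.9 × 0.4472 = 21.421 N pressing into the surface.
The normal force is therefore N = mg cos 26.57° + F sin 26.57° = 44.720 + 21.421 = 66.141 N, and kinetic friction down the slope is μN = 0.1 × 66.141 = 6.614 N.
Along the incline: F cos 26.57° − mg sin 26.57° − μN = ma, so 42.842 − 22.360 − 6.614 = 5 a, giving a = 2.7736 m/s².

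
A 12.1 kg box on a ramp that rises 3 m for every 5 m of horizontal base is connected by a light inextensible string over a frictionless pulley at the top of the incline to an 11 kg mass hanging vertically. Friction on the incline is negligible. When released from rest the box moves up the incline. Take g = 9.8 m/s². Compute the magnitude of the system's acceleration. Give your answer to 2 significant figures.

For the box on the incline: the weight component along the slope is m₁g sin 30.96° = 12.1 × 9.8 × 0.5145 = 61.009 N and the normal force is N = m₁g cos 30.96° = 101.682 N.
Newton's second law for the box (up-slope positive): T − 61.009 = 12.1 a. For the hanging mass (downward positive): 11 × 9.8 − T = 11 a.
Adding the two equations eliminates T: 46.791 = 23.1 a, so a = 2.0256 m/s².

2.0 m/s²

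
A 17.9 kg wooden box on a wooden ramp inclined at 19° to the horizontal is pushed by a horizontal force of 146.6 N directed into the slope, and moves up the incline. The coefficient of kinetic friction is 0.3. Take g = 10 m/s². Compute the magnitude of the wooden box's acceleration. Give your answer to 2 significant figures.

0.85 m/s²

The horizontal push has components F cos 19° = 146.6 × 0.9455 = 138.610 N up the incline and F sin 19° = 146.6 × 0.3256 = 47.733 N pressing into the surface.
The normal force is therefore N = mg cos 19° + F sin 19° = 169.244 + 47.733 = 216.977 N, and kinetic friction down the slope is μN = 0.3 × 216.977 = 65.093 N.
Along the incline: F cos 19° − mg sin 19° − μN = ma, so 138.610 − 58.282 − 65.093 = 17.9 a, giving a = 0.8511 m/s².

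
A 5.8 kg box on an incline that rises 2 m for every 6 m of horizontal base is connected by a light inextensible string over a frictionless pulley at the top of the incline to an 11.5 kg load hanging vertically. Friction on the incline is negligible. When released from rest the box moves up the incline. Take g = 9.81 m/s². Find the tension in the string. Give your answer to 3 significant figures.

49.8 N

For the box on the incline: the weight component along the slope is m₁g sin 18.43° = 5.8 × 9.81 × 0.3162 = 17.991 N and the normal force is N = m₁g cos 18.43° = 53.978 N.
Newton's second law for the box (up-slope positive): T − 17.991 = 5.8 a. For the hanging load (downward positive): 11.5 × 9.81 − T = 11.5 a.
Adding the two equations eliminates T: 94.824 = 17.3 a, so a = 5.4812 m/s².
Then from the hanging load's equation, T = 11.5 × (9.81 − 5.4812) = 49.781 N.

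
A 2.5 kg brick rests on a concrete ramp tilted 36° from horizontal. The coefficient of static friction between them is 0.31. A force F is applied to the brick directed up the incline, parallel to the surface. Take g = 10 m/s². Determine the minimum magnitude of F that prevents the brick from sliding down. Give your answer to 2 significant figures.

The normal force is N = mg cos 36° = 20.225 N. With F at its minimum the brick is on the verge of sliding down, so static friction is at its maximum μ_s N = 0.31 × 20.225 = 6.270 N and acts up the slope.
Equilibrium along the incline: F + μ_s N = mg sin 36°, so F = 14.695 − 6.270 = 8.425 N.

8.4 N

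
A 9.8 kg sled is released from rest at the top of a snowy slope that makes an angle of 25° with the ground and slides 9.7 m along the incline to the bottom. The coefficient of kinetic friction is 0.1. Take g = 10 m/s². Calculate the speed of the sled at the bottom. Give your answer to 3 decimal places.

8.025 m/s

The weight component along the incline is mg sin 25° = 41.417 N and the normal force is N = mg cos 25° = 88.818 N.
Friction up the slope is f = μN = 0.1 × 88.818 = 8.882 N, so the net downslope force is 41.417 − 8.882 = 32.535 N and a = 32.535 / 9.8 = 3.3199 m/s².
Starting from rest over a distance of 9.7 m, v² = 2aL = 2 × 3.3199 × 9.7 = 64.4061, so v = 8.0253 m/s.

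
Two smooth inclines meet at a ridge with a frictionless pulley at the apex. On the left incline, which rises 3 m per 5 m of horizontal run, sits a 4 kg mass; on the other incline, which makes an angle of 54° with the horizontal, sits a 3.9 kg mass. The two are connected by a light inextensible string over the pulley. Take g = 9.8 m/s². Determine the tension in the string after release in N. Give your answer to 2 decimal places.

Resolve each weight along its own incline: the 4 kg mass has component 4 × 9.8 × sin 30.96° = 20.168 N down its slope, and the 3.9 kg mass has 3.9 × 9.8 × sin 54° = 30.921 N down its slope.
The 3.9 kg side's 30.921 N exceeds the other side's 20.168 N, so that mass slides down and the 4 kg mass slides up. Taking that direction as positive, Newton's second law for the whole system gives 30.921 − 20.168 = (4 + 3.9) a, so a = 10.753 / 7.9 = 1.3611 m/s².
For the 4 kg mass (up-slope positive): T − 20.168 = 4 × 1.3611, so T = 25.612 N.

25.61 N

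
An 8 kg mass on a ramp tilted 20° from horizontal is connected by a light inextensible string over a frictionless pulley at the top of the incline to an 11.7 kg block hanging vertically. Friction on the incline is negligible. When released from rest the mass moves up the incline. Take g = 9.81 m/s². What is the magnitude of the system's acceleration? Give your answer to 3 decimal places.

4.464 m/s²

For the mass on the incline: the weight component along the slope is m₁g sin 20° = 8 × 9.81 × 0.3420 = 26.840 N and the normal force is N = m₁g cos 20° = 73.747 N.
Newton's second law for the mass (up-slope positive): T − 26.840 = 8 a. For the hanging block (downward positive): 11.7 × 9.81 − T = 11.7 a.
Adding the two equations eliminates T: 87.937 = 19.7 a, so a = 4.4638 m/s².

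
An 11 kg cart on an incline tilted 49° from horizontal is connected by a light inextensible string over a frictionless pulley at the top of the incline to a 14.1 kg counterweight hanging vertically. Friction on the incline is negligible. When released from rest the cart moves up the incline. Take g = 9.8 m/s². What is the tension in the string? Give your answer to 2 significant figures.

For the cart on the incline: the weight component along the slope is m₁g sin 49° = 11 × 9.8 × 0.7547 = 81.357 N and the normal force is N = m₁g cos 49° = 70.723 N.
Newton's second law for the cart (up-slope positive): T − 81.357 = 11 a. For the hanging counterweight (downward positive): 14.1 × 9.8 − T = 14.1 a.
Adding the two equations eliminates T: 56.823 = 25.1 a, so a = 2.2639 m/s².
Then from the hanging counterweight's equation, T = 14.1 × (9.8 − 2.2639) = 106.259 N.

110 N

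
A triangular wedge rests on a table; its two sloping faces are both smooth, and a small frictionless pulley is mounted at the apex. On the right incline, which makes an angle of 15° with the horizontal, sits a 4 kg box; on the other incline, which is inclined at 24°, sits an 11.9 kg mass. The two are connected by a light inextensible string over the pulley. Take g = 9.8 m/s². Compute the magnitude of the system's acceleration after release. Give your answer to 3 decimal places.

2.345 m/s²

Resolve each weight along its own incline: the 4 kg mass has component 4 × 9.8 × sin 15° = 10.146 N down its slope, and the 11.9 kg mass has 11.9 × 9.8 × sin 24° = 47.434 N down its slope.
The 11.9 kg side's 47.434 N exceeds the other side's 10.146 N, so that mass slides down and the 4 kg mass slides up. Taking that direction as positive, Newton's second law for the whole system gives 47.434 − 10.146 = (4 + 11.9) a, so a = 37.288 / 15.9 = 2.3452 m/s².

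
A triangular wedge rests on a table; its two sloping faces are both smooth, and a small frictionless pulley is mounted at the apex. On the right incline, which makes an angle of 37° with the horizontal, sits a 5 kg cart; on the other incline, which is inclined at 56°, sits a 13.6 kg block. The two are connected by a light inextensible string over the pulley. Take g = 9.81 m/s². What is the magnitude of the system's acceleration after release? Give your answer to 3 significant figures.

Resolve each weight along its own incline: the 5 kg mass has component 5 × 9.81 × sin 37° = 29.519 N down its slope, and the 13.6 kg mass has 13.6 × 9.81 × sin 56° = 110.607 N down its slope.
The 13.6 kg side's 110.607 N exceeds the other side's 29.519 N, so that mass slides down and the 5 kg mass slides up. Taking that direction as positive, Newton's second law for the whole system gives 110.607 − 29.519 = (5 + 13.6) a, so a = 81.088 / 18.6 = 4.3596 m/s².

4.36 m/s²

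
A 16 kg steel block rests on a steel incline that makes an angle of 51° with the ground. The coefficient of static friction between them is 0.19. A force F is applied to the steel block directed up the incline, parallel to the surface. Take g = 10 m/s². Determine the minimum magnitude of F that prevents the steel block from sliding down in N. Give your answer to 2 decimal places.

105.21 N

The normal force is N = mg cos 51° = 100.691 N. With F at its minimum the steel block is on the verge of sliding down, so static friction is at its maximum μ_s N = 0.19 × 100.691 = 19.131 N and acts up the slope.
Equilibrium along the incline: F + μ_s N = mg sin 51°, so F = 124.343 − 19.131 = 105.212 N.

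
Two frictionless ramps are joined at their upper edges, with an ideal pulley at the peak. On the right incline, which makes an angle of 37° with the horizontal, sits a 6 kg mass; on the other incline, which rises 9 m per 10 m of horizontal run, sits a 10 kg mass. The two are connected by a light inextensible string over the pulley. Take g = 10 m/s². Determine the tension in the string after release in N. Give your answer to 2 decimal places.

47.65 N

Resolve each weight along its own incline: the 6 kg mass has component 6 × 10 × sin 37° = 36.109 N down its slope, and the 10 kg mass has 10 × 10 × sin 41.99° = 66.896 N down its slope.
The 10 kg side's 66.896 N exceeds the other side's 36.109 N, so that mass slides down and the 6 kg mass slides up. Taking that direction as positive, Newton's second law for the whole system gives 66.896 − 36.109 = (6 + 10) a, so a = 30.787 / 16 = 1.9242 m/s².
For the 6 kg mass (up-slope positive): T − 36.109 = 6 × 1.9242, so T = 47.654 N.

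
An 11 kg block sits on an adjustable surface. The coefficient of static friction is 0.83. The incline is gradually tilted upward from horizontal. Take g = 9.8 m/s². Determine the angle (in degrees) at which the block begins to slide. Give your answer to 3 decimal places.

At the threshold of sliding, static friction is at its maximum μ_s N and exactly balances the weight component along the incline: mg sin θ = μ_s mg cos θ.
Hence tan θ = μ_s = 0.83, so θ = arctan(0.83) = 39.6927°.

39.693°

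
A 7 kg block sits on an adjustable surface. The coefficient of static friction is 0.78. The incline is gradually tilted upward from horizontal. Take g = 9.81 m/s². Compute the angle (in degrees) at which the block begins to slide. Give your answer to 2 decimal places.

At the threshold of sliding, static friction is at its maximum μ_s N and exactly balances the weight component along the incline: mg sin θ = μ_s mg cos θ.
Hence tan θ = μ_s = 0.78, so θ = arctan(0.78) = 37.9542°.

37.95°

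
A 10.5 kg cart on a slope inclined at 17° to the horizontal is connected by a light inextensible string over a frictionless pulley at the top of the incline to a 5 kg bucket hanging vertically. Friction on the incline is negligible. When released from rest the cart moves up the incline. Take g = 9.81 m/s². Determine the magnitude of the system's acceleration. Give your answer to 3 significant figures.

1.22 m/s²

For the cart on the incline: the weight component along the slope is m₁g sin 17° = 10.5 × 9.81 × 0.2924 = 30.119 N and the normal force is N = m₁g cos 17° = 98.504 N.
Newton's second law for the cart (up-slope positive): T − 30.119 = 10.5 a. For the hanging bucket (downward positive): 5 × 9.81 − T = 5 a.
Adding the two equations eliminates T: 18.931 = 15.5 a, so a = 1.2214 m/s².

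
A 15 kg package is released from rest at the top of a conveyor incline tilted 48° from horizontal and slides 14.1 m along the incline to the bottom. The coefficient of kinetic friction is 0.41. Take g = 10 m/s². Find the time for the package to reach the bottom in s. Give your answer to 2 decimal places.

2.45 s

The weight component along the incline is mg sin 48° = 111.472 N and the normal force is N = mg cos 48° = 100.370 N.
Friction up the slope is f = μN = 0.41 × 100.370 = 41.152 N, so the net downslope force is 111.472 − 41.152 = 70.320 N and a = 70.320 / 15 = 4.6880 m/s².
Starting from rest, L = ½at², so t = √(2L/a) = √(2 × 14.1 / 4.6880) = 2.4526 s.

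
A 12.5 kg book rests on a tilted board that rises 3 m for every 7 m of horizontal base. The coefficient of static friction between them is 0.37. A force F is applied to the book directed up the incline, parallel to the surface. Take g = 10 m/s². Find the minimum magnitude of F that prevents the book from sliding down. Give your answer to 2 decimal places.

6.73 N

The normal force is N = mg cos 23.20° = 114.893 N. With F at its minimum the book is on the verge of sliding down, so static friction is at its maximum μ_s N = 0.37 × 114.893 = 42.510 N and acts up the slope.
Equilibrium along the incline: F + μ_s N = mg sin 23.20°, so F = 49.240 − 42.510 = 6.730 N.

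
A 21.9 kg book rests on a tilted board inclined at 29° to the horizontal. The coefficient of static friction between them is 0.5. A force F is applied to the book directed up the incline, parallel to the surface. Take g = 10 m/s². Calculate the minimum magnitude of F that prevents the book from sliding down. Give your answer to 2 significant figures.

The normal force is N = mg cos 29° = 191.542 N. With F at its minimum the book is on the verge of sliding down, so static friction is at its maximum μ_s N = 0.5 × 191.542 = 95.771 N and acts up the slope.
Equilibrium along the incline: F + μ_s N = mg sin 29°, so F = 106.173 − 95.771 = 10.402 N.

10 N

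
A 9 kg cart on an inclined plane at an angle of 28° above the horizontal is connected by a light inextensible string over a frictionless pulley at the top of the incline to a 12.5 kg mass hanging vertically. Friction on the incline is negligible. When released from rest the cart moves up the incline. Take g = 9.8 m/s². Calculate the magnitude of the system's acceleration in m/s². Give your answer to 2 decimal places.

For the cart on the incline: the weight component along the slope is m₁g sin 28° = 9 × 9.8 × 0.4695 = 41.410 N and the normal force is N = m₁g cos 28° = 77.876 N.
Newton's second law for the cart (up-slope positive): T − 41.410 = 9 a. For the hanging mass (downward positive): 12.5 × 9.8 − T = 12.5 a.
Adding the two equations eliminates T: 81.090 = 21.5 a, so a = 3.7716 m/s².

3.77 m/s²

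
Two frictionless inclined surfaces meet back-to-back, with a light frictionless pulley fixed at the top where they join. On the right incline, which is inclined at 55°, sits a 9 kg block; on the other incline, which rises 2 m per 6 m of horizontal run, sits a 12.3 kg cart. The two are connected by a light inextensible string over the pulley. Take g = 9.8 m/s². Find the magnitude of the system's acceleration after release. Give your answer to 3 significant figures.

Resolve each weight along its own incline: the 9 kg mass has component 9 × 9.8 × sin 55° = 72.249 N down its slope, and the 12.3 kg mass has 12.3 × 9.8 × sin 18.43° = 38.118 N down its slope.
The 9 kg side's 72.249 N exceeds the other side's 38.118 N, so that mass slides down and the 12.3 kg mass slides up. Taking that direction as positive, Newton's second law for the whole system gives 72.249 − 38.118 = (9 + 12.3) a, so a = 34.131 / 21.3 = 1.6024 m/s².

1.60 m/s²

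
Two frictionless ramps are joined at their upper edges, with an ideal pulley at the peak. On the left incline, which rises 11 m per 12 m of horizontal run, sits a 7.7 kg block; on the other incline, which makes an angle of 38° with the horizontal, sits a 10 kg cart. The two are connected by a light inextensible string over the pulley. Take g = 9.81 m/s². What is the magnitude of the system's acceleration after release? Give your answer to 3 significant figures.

Resolve each weight along its own incline: the 7.7 kg mass has component 7.7 × 9.81 × sin 42.51° = 51.042 N down its slope, and the 10 kg mass has 10 × 9.81 × sin 38° = 60.396 N down its slope.
The 10 kg side's 60.396 N exceeds the other side's 51.042 N, so that mass slides down and the 7.7 kg mass slides up. Taking that direction as positive, Newton's second law for the whole system gives 60.396 − 51.042 = (7.7 + 10) a, so a = 9.354 / 17.7 = 0.5285 m/s².

0.528 m/s²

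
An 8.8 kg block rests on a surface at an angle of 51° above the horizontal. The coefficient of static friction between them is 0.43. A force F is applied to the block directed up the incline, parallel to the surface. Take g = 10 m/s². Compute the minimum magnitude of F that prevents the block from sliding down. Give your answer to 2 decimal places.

The normal force is N = mg cos 51° = 55.380 N. With F at its minimum the block is on the verge of sliding down, so static friction is at its maximum μ_s N = 0.43 × 55.380 = 23.813 N and acts up the slope.
Equilibrium along the incline: F + μ_s N = mg sin 51°, so F = 68.389 − 23.813 = 44.576 N.

44.58 N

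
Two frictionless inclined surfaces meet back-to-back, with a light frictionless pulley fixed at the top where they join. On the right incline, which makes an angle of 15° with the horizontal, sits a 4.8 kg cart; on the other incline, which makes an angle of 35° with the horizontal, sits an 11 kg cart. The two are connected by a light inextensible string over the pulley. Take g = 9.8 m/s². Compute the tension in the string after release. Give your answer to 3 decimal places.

Resolve each weight along its own incline: the 4.8 kg mass has component 4.8 × 9.8 × sin 15° = 12.175 N down its slope, and the 11 kg mass has 11 × 9.8 × sin 35° = 61.832 N down its slope.
The 11 kg side's 61.832 N exceeds the other side's 12.175 N, so that mass slides down and the 4.8 kg mass slides up. Taking that direction as positive, Newton's second law for the whole system gives 61.832 − 12.175 = (4.8 + 11) a, so a = 49.657 / 15.8 = 3.1428 m/s².
For the 4.8 kg mass (up-slope positive): T − 12.175 = 4.8 × 3.1428, so T = 27.260 N.

27.260 N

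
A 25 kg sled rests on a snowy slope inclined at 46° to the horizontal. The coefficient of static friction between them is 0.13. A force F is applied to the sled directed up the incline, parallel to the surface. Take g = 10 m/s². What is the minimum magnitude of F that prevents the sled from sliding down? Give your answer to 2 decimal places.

The normal force is N = mg cos 46° = 173.665 N. With F at its minimum the sled is on the verge of sliding down, so static friction is at its maximum μ_s N = 0.13 × 173.665 = 22.576 N and acts up the slope.
Equilibrium along the incline: F + μ_s N = mg sin 46°, so F = 179.835 − 22.576 = 157.259 N.

157.26 N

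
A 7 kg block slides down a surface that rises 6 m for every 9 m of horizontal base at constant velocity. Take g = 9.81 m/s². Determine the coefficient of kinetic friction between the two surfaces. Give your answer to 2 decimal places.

0.67

At constant velocity the net force along the incline is zero: mg sin 33.69° = μ mg cos 33.69°.
So μ = tan 33.69° = 0.5547 / 0.8321 = 0.6666.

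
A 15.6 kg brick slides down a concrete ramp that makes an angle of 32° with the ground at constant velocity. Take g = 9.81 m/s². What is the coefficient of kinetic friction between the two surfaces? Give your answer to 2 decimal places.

At constant velocity the net force along the incline is zero: mg sin 32° = μ mg cos 32°.
So μ = tan 32° = 0.5299 / 0.8480 = 0.6249.

0.62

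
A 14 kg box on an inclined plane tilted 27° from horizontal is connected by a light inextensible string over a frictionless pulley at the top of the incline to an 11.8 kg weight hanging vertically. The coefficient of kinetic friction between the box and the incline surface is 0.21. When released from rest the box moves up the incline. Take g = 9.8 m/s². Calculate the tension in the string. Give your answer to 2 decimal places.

For the box on the incline: the weight component along the slope is m₁g sin 27° = 14 × 9.8 × 0.4540 = 62.289 N and the normal force is N = m₁g cos 27° = 122.246 N.
Kinetic friction opposes the box's motion up the incline: f = μN = 0.21 × 122.246 = 25.672 N acting down the slope.
Newton's second law for the box (up-slope positive): T − 62.289 − 25.672 = 14 a. For the hanging weight (downward positive): 11.8 × 9.8 − T = 11.8 a.
Adding the two equations eliminates T: 27.679 = 25.8 a, so a = 1.0728 m/s².
Then from the hanging weight's equation, T = 11.8 × (9.8 − 1.0728) = 102.981 N.

102.98 N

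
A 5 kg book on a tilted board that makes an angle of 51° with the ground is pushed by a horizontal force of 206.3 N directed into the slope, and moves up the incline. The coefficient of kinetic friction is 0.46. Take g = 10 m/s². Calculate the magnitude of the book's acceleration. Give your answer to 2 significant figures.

0.55 m/s²

The horizontal push has components F cos 51° = 206.3 × 0.6293 = 129.825 N up the incline and F sin 51° = 206.3 × 0.7771 = 160.316 N pressing into the surface.
The normal force is therefore N = mg cos 51° + F sin 51° = 31.465 + 160.316 = 191.781 N, and kinetic friction down the slope is μN = 0.46 × 191.781 = 88.219 N.
Along the incline: F cos 51° − mg sin 51° − μN = ma, so 129.825 − 38.855 − 88.219 = 5 a, giving a = 0.5502 m/s².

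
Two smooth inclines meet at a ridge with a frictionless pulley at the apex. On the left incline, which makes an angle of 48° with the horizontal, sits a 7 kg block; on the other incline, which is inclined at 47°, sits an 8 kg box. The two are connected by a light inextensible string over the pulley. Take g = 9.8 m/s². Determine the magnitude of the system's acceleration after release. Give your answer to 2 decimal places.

Resolve each weight along its own incline: the 7 kg mass has component 7 × 9.8 × sin 48° = 50.980 N down its slope, and the 8 kg mass has 8 × 9.8 × sin 47° = 57.338 N down its slope.
The 8 kg side's 57.338 N exceeds the other side's 50.980 N, so that mass slides down and the 7 kg mass slides up. Taking that direction as positive, Newton's second law for the whole system gives 57.338 − 50.980 = (7 + 8) a, so a = 6.358 / 15 = 0.4239 m/s².

0.42 m/s²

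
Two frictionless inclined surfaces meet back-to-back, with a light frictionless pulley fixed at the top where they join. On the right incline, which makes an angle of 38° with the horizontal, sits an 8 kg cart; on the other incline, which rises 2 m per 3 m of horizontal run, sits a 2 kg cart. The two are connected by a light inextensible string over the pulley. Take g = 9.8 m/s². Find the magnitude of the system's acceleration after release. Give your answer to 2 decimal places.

Resolve each weight along its own incline: the 8 kg mass has component 8 × 9.8 × sin 38° = 48.268 N down its slope, and the 2 kg mass has 2 × 9.8 × sin 33.69° = 10.872 N down its slope.
The 8 kg side's 48.268 N exceeds the other side's 10.872 N, so that mass slides down and the 2 kg mass slides up. Taking that direction as positive, Newton's second law for the whole system gives 48.268 − 10.872 = (8 + 2) a, so a = 37.396 / 10 = 3.7396 m/s².

3.74 m/s²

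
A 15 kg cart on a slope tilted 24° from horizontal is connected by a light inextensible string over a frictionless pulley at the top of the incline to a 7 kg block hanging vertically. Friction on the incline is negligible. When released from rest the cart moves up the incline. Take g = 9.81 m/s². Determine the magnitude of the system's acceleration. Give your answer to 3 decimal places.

For the cart on the incline: the weight component along the slope is m₁g sin 24° = 15 × 9.81 × 0.4067 = 59.846 N and the normal force is N = m₁g cos 24° = 134.428 N.
Newton's second law for the cart (up-slope positive): T − 59.846 = 15 a. For the hanging block (downward positive): 7 × 9.81 − T = 7 a.
Adding the two equations eliminates T: 8.824 = 22 a, so a = 0.4011 m/s².

0.401 m/s²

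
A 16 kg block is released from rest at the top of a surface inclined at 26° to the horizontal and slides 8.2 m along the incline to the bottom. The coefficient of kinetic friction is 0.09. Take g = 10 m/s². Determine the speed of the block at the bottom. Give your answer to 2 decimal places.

The weight component along the incline is mg sin 26° = 70.139 N and the normal force is N = mg cos 26° = 143.807 N.
Friction up the slope is f = μN = 0.09 × 143.807 = 12.943 N, so the net downslope force is 70.139 − 12.943 = 57.196 N and a = 57.196 / 16 = 3.5747 m/s².
Starting from rest over a distance of 8.2 m, v² = 2aL = 2 × 3.5747 × 8.2 = 58.6251, so v = 7.6567 m/s.

7.66 m/s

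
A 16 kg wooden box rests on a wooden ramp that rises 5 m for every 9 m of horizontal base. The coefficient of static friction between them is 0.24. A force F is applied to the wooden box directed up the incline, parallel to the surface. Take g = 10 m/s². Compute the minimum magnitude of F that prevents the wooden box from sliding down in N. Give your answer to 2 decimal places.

44.14 N

The normal force is N = mg cos 29.05° = 139.865 N. With F at its minimum the wooden box is on the verge of sliding down, so static friction is at its maximum μ_s N = 0.24 × 139.865 = 33.568 N and acts up the slope.
Equilibrium along the incline: F + μ_s N = mg sin 29.05°, so F = 77.703 − 33.568 = 44.135 N.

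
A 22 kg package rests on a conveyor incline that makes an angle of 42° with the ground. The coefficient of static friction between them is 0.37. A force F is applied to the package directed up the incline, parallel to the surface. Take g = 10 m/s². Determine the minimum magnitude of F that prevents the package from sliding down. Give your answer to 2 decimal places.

The normal force is N = mg cos 42° = 163.492 N. With F at its minimum the package is on the verge of sliding down, so static friction is at its maximum μ_s N = 0.37 × 163.492 = 60.492 N and acts up the slope.
Equilibrium along the incline: F + μ_s N = mg sin 42°, so F = 147.209 − 60.492 = 86.717 N.

86.72 N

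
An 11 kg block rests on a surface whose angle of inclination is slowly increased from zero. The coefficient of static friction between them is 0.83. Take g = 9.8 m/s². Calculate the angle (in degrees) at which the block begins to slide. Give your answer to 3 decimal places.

39.693°

At the threshold of sliding, static friction is at its maximum μ_s N and exactly balances the weight component along the incline: mg sin θ = μ_s mg cos θ.
Hence tan θ = μ_s = 0.83, so θ = arctan(0.83) = 39.6927°.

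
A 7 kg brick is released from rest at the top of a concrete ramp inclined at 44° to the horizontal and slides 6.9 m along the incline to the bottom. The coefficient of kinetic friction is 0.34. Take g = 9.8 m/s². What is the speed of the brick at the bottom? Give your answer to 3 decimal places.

The weight component along the incline is mg sin 44° = 47.654 N and the normal force is N = mg cos 44° = 49.347 N.
Friction up the slope is f = μN = 0.34 × 49.347 = 16.778 N, so the net downslope force is 47.654 − 16.778 = 30.876 N and a = 30.876 / 7 = 4.4109 m/s².
Starting from rest over a distance of 6.9 m, v² = 2aL = 2 × 4.4109 × 6.9 = 60.8704, so v = 7.8019 m/s.

7.802 m/s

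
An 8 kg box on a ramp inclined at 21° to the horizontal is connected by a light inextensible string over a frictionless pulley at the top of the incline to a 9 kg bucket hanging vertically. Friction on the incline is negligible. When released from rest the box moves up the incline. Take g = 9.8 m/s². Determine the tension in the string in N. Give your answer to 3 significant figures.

For the box on the incline: the weight component along the slope is m₁g sin 21° = 8 × 9.8 × 0.3584 = 28.099 N and the normal force is N = m₁g cos 21° = 73.193 N.
Newton's second law for the box (up-slope positive): T − 28.099 = 8 a. For the hanging bucket (downward positive): 9 × 9.8 − T = 9 a.
Adding the two equations eliminates T: 60.101 = 17 a, so a = 3.5354 m/s².
Then from the hanging bucket's equation, T = 9 × (9.8 − 3.5354) = 56.381 N.

56.4 N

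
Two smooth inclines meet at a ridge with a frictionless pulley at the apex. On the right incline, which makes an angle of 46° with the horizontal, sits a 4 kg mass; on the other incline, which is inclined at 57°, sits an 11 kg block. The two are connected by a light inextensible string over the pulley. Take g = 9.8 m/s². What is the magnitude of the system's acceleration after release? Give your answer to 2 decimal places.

4.15 m/s²

Resolve each weight along its own incline: the 4 kg mass has component 4 × 9.8 × sin 46° = 28.198 N down its slope, and the 11 kg mass has 11 × 9.8 × sin 57° = 90.409 N down its slope.
The 11 kg side's 90.409 N exceeds the other side's 28.198 N, so that mass slides down and the 4 kg mass slides up. Taking that direction as positive, Newton's second law for the whole system gives 90.409 − 28.198 = (4 + 11) a, so a = 62.211 / 15 = 4.1474 m/s².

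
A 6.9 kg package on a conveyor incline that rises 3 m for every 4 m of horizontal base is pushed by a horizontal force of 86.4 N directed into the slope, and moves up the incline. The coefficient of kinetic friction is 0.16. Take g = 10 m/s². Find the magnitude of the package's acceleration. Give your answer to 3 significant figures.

1.54 m/s²

The horizontal push has components F cos 36.87° = 86.4 × 0.8000 = 69.120 N up the incline and F sin 36.87° = 86.4 × 0.6000 = 51.840 N pressing into the surface.
The normal force is therefore N = mg cos 36.87° + F sin 36.87° = 55.200 + 51.840 = 107.040 N, and kinetic friction down the slope is μN = 0.16 × 107.040 = 17.126 N.
Along the incline: F cos 36.87° − mg sin 36.87° − μN = ma, so 69.120 − 41.400 − 17.126 = 6.9 a, giving a = 1.5354 m/s².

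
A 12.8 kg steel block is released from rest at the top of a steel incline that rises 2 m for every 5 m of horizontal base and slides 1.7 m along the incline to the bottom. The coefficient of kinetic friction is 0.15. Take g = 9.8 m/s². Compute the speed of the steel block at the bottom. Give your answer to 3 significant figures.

The weight component along the incline is mg sin 21.80° = 46.587 N and the normal force is N = mg cos 21.80° = 116.468 N.
Friction up the slope is f = μN = 0.15 × 116.468 = 17.470 N, so the net downslope force is 46.587 − 17.470 = 29.117 N and a = 29.117 / 12.8 = 2.2748 m/s².
Starting from rest over a distance of 1.7 m, v² = 2aL = 2 × 2.2748 × 1.7 = 7.7343, so v = 2.7811 m/s.

2.78 m/s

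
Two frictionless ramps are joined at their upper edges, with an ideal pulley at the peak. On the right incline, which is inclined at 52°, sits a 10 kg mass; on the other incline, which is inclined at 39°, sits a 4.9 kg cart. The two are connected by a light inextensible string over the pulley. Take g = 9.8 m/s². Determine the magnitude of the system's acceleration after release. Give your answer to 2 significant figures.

Resolve each weight along its own incline: the 10 kg mass has component 10 × 9.8 × sin 52° = 77.225 N down its slope, and the 4.9 kg mass has 4.9 × 9.8 × sin 39° = 30.220 N down its slope.
The 10 kg side's 77.225 N exceeds the other side's 30.220 N, so that mass slides down and the 4.9 kg mass slides up. Taking that direction as positive, Newton's second law for the whole system gives 77.225 − 30.220 = (10 + 4.9) a, so a = 47.005 / 14.9 = 3.1547 m/s².

3.2 m/s²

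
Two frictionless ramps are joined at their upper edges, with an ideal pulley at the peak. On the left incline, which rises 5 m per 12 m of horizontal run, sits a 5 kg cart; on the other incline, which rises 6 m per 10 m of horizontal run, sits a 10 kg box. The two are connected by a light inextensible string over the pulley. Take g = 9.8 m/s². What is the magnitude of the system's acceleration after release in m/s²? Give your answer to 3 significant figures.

Resolve each weight along its own incline: the 5 kg mass has component 5 × 9.8 × sin 22.62° = 18.846 N down its slope, and the 10 kg mass has 10 × 9.8 × sin 30.96° = 50.421 N down its slope.
The 10 kg side's 50.421 N exceeds the other side's 18.846 N, so that mass slides down and the 5 kg mass slides up. Taking that direction as positive, Newton's second law for the whole system gives 50.421 − 18.846 = (5 + 10) a, so a = 31.575 / 15 = 2.1050 m/s².

2.10 m/s²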